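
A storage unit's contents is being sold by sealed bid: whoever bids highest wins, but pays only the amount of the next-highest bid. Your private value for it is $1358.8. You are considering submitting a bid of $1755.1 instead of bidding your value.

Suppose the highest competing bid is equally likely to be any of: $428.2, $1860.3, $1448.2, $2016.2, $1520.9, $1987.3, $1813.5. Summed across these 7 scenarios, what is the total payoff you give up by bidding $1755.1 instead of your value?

The deviation costs you only when the competing bid falls strictly between $1358.8 and $1755.1; elsewhere both bids give the same outcome.
$428.2: outcomes coincide → loss $0.
$1860.3: outcomes coincide → loss $0.
$1448.2: truthful payoff $0, deviation payoff −$89.4 → loss $89.4.
$2016.2: outcomes coincide → loss $0.
$1520.9: truthful payoff $0, deviation payoff −$162.1 → loss $162.1.
$1987.3: outcomes coincide → loss $0.
$1813.5: outcomes coincide → loss $0.
Total loss = $89.4 + $162.1 = $251.5.

$251.5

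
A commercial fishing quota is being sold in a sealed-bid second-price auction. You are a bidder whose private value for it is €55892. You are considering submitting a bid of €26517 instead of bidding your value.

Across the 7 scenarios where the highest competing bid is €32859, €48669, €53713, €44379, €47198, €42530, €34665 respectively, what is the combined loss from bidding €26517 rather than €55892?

€87231

The deviation costs you only when the competing bid falls strictly between €26517 and €55892; elsewhere both bids give the same outcome.
€32859: truthful payoff €23033, deviation payoff €0 → loss €23033.
€48669: truthful payoff €7223, deviation payoff €0 → loss €7223.
€53713: truthful payoff €2179, deviation payoff €0 → loss €2179.
€44379: truthful payoff €11513, deviation payoff €0 → loss €11513.
€47198: truthful payoff €8694, deviation payoff €0 → loss €8694.
€42530: truthful payoff €13362, deviation payoff €0 → loss €13362.
€34665: truthful payoff €21227, deviation payoff €0 → loss €21227.
Total loss = €23033 + €7223 + €2179 + €11513 + €8694 + €13362 + €21227 = €87231.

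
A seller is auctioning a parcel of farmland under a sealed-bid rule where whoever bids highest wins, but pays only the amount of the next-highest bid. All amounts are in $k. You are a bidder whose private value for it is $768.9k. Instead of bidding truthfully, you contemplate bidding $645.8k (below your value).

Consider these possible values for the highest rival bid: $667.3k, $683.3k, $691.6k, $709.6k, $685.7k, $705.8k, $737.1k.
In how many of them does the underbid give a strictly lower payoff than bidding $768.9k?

7

The deviation hurts exactly when the highest competing bid lies strictly between $645.8k and $768.9k — underbidding then forfeits a profitable win.
$667.3k: inside the interval → strictly worse (loss $101.6k).
$683.3k: inside the interval → strictly worse (loss $85.6k).
$691.6k: inside the interval → strictly worse (loss $77.3k).
$709.6k: inside the interval → strictly worse (loss $59.3k).
$685.7k: inside the interval → strictly worse (loss $83.2k).
$705.8k: inside the interval → strictly worse (loss $63.1k).
$737.1k: inside the interval → strictly worse (loss $31.8k).
Count: 7.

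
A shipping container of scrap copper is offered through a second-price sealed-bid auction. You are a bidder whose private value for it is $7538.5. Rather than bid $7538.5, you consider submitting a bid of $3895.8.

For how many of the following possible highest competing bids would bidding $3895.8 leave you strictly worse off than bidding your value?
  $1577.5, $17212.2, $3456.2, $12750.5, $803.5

The deviation hurts exactly when the highest competing bid lies strictly between $3895.8 and $7538.5 — underbidding then forfeits a profitable win.
$1577.5: below both → same outcome either way.
$17212.2: above both → same outcome either way.
$3456.2: below both → same outcome either way.
$12750.5: above both → same outcome either way.
$803.5: below both → same outcome either way.
Count: 0.

0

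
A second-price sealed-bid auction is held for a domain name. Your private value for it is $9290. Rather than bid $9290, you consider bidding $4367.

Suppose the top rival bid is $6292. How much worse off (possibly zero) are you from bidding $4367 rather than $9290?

Bidding your value $9290: you win (since $9290 > $6292) and pay $6292. Payoff $2998.
Bidding $4367: you lose. Payoff $0.
The competing bid $6292 lies between your shaded bid and your value, so underbidding forfeits an item you could have won at a profitable price.
Loss from deviating = $2998 − ($0) = $2998.

$2998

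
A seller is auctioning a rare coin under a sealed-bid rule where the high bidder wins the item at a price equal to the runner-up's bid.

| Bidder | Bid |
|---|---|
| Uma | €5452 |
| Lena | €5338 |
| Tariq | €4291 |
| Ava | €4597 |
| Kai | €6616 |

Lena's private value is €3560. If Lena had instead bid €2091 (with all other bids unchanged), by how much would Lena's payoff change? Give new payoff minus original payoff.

The highest bid among the other bidders is €6616; Lena's bid doesn't change that.
Original bid €5338: Lena is not highest (top rival bid is €6616); payoff €0.
Alternative bid €2091: Lena is not highest (top rival bid is €6616); payoff €0.
Change in payoff = €0 − (€0) = €0.

€0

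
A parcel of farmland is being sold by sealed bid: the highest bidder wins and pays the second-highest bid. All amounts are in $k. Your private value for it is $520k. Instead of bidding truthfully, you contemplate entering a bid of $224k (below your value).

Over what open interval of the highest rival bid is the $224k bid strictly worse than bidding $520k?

If the competing bid is below $224k, both bids win at the same price — no difference.
If it is above $520k, both bids lose — no difference.
If it lies strictly between $224k and $520k, bidding your value wins at a price below your value (positive payoff) while bidding $224k loses (payoff 0).
So the deviation strictly hurts on the open interval ($224k, $520k).

($224k, $520k)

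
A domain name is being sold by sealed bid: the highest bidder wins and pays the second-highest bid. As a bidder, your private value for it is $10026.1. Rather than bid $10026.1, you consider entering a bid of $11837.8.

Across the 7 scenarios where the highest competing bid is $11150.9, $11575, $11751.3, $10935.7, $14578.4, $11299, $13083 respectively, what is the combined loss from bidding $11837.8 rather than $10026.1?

$6581.4

The deviation costs you only when the competing bid falls strictly between $10026.1 and $11837.8; elsewhere both bids give the same outcome.
$11150.9: truthful payoff $0, deviation payoff −$1124.8 → loss $1124.8.
$11575: truthful payoff $0, deviation payoff −$1548.9 → loss $1548.9.
$11751.3: truthful payoff $0, deviation payoff −$1725.2 → loss $1725.2.
$10935.7: truthful payoff $0, deviation payoff −$909.6 → loss $909.6.
$14578.4: outcomes coincide → loss $0.
$11299: truthful payoff $0, deviation payoff −$1272.9 → loss $1272.9.
$13083: outcomes coincide → loss $0.
Total loss = $1124.8 + $1548.9 + $1725.2 + $909.6 + $1272.9 = $6581.4.
Because the price is fixed by the runner-up's bid, deviating from your value can only change a good outcome into a bad one — never the reverse.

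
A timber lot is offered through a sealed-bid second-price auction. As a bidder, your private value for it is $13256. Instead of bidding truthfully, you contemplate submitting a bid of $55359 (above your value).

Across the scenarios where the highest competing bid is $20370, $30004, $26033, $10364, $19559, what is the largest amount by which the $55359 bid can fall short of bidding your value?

$20370: truthful gives $0, deviation gives −$7114 → loss $7114.
$30004: truthful gives $0, deviation gives −$16748 → loss $16748.
$26033: truthful gives $0, deviation gives −$12777 → loss $12777.
$10364: same outcome either way → loss $0.
$19559: truthful gives $0, deviation gives −$6303 → loss $6303.
Maximum loss: $16748.

$16748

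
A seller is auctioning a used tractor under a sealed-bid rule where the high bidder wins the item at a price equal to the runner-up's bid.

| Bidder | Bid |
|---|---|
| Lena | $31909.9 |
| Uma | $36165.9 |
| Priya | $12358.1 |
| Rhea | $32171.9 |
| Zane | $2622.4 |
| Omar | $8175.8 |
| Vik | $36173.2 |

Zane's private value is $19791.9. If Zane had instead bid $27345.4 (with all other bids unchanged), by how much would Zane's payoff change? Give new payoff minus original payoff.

$0

The highest bid among the other bidders is $36173.2; Zane's bid doesn't change that.
Original bid $2622.4: Zane is not highest (top rival bid is $36173.2); payoff $0.
Alternative bid $27345.4: Zane is not highest (top rival bid is $36173.2); payoff $0.
Change in payoff = $0 − ($0) = $0.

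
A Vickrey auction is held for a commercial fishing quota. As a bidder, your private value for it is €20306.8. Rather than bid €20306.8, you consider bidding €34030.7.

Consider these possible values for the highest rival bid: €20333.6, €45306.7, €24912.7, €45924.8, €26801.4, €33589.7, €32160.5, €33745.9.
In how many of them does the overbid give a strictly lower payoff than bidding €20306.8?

The deviation hurts exactly when the highest competing bid lies strictly between €20306.8 and €34030.7 — overbidding then wins at a price above your value.
€20333.6: inside the interval → strictly worse (loss €26.8).
€45306.7: above both → same outcome either way.
€24912.7: inside the interval → strictly worse (loss €4605.9).
€45924.8: above both → same outcome either way.
€26801.4: inside the interval → strictly worse (loss €6494.6).
€33589.7: inside the interval → strictly worse (loss €13282.9).
€32160.5: inside the interval → strictly worse (loss €11853.7).
€33745.9: inside the interval → strictly worse (loss €13439.1).
Count: 6.

6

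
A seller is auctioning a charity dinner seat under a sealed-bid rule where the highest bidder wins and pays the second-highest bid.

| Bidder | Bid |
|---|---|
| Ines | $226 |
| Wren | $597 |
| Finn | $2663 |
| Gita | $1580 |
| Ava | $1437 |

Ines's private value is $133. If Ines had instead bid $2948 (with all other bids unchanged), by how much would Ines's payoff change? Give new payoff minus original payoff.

The highest bid among the other bidders is $2663; Ines's bid doesn't change that.
Original bid $226: Ines is not highest (top rival bid is $2663); payoff $0.
Alternative bid $2948: Ines is highest, pays the top rival bid $2663; payoff $133 − $2663 = −$2530.
Change in payoff = −$2530 − ($0) = −$2530.

−$2530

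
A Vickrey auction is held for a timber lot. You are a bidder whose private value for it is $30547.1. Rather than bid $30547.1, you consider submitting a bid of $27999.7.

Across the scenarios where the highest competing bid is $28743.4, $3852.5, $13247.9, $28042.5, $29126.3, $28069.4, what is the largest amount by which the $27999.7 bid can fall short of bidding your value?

$28743.4: truthful gives $1803.7, deviation gives $0 → loss $1803.7.
$3852.5: same outcome either way → loss $0.
$13247.9: same outcome either way → loss $0.
$28042.5: truthful gives $2504.6, deviation gives $0 → loss $2504.6.
$29126.3: truthful gives $1420.8, deviation gives $0 → loss $1420.8.
$28069.4: truthful gives $2477.7, deviation gives $0 → loss $2477.7.
Maximum loss: $2504.6.

$2504.6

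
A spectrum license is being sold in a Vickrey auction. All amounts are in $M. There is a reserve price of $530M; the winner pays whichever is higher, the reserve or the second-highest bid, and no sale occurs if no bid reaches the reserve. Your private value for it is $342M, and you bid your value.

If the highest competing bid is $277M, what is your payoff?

Your bid $342M is the highest bid but falls below the reserve $530M, so the item goes unsold. Payoff $0M.

$0M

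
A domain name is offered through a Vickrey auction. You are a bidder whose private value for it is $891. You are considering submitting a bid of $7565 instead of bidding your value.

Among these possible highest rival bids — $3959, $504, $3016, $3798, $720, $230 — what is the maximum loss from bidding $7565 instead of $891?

$3959: truthful gives $0, deviation gives −$3068 → loss $3068.
$504: same outcome either way → loss $0.
$3016: truthful gives $0, deviation gives −$2125 → loss $2125.
$3798: truthful gives $0, deviation gives −$2907 → loss $2907.
$720: same outcome either way → loss $0.
$230: same outcome either way → loss $0.
Maximum loss: $3068.

$3068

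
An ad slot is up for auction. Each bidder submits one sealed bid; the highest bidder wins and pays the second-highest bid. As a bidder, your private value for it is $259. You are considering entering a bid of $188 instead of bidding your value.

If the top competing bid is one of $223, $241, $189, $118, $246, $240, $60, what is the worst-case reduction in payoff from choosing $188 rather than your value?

$70

$223: truthful gives $36, deviation gives $0 → loss $36.
$241: truthful gives $18, deviation gives $0 → loss $18.
$189: truthful gives $70, deviation gives $0 → loss $70.
$118: same outcome either way → loss $0.
$246: truthful gives $13, deviation gives $0 → loss $13.
$240: truthful gives $19, deviation gives $0 → loss $19.
$60: same outcome either way → loss $0.
Maximum loss: $70.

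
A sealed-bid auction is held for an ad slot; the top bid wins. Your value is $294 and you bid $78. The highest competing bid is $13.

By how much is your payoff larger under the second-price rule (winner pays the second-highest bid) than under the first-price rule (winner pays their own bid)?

You have the highest bid, so you win under either rule.
Second-price: pay $13 → payoff $281.
First-price: pay your own bid $78 → payoff $216.
Difference = $281 − ($216) = $65.

$65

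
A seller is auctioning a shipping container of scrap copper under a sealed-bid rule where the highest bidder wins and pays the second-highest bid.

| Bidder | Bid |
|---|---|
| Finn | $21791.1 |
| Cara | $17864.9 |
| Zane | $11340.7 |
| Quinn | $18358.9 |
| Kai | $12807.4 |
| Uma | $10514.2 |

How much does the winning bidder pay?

$18358.9

Highest bid: Finn at $21791.1, so Finn wins.
Second-highest bid: Quinn at $18358.9 — that is the price the winner pays.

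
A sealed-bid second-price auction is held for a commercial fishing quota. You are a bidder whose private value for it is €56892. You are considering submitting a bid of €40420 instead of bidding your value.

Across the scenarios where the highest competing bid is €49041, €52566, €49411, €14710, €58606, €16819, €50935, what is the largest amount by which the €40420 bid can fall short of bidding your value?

€7851

€49041: truthful gives €7851, deviation gives €0 → loss €7851.
€52566: truthful gives €4326, deviation gives €0 → loss €4326.
€49411: truthful gives €7481, deviation gives €0 → loss €7481.
€14710: same outcome either way → loss €0.
€58606: same outcome either way → loss €0.
€16819: same outcome either way → loss €0.
€50935: truthful gives €5957, deviation gives €0 → loss €5957.
Maximum loss: €7851.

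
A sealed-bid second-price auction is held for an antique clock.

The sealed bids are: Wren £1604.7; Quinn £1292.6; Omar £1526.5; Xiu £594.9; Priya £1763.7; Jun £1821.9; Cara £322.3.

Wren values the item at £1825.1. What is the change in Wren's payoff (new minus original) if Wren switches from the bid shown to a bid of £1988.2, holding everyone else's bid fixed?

The highest bid among the other bidders is £1821.9; Wren's bid doesn't change that.
Original bid £1604.7: Wren is not highest (top rival bid is £1821.9); payoff £0.
Alternative bid £1988.2: Wren is highest, pays the top rival bid £1821.9; payoff £1825.1 − £1821.9 = £3.2.
Change in payoff = £3.2 − (£0) = £3.2.

£3.2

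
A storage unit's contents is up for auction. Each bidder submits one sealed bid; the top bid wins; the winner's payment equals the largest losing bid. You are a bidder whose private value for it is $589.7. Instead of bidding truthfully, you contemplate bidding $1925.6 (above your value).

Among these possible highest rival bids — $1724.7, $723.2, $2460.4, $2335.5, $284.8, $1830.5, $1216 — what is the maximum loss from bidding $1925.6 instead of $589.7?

$1240.8

$1724.7: truthful gives $0, deviation gives −$1135 → loss $1135.
$723.2: truthful gives $0, deviation gives −$133.5 → loss $133.5.
$2460.4: same outcome either way → loss $0.
$2335.5: same outcome either way → loss $0.
$284.8: same outcome either way → loss $0.
$1830.5: truthful gives $0, deviation gives −$1240.8 → loss $1240.8.
$1216: truthful gives $0, deviation gives −$626.3 → loss $626.3.
Maximum loss: $1240.8.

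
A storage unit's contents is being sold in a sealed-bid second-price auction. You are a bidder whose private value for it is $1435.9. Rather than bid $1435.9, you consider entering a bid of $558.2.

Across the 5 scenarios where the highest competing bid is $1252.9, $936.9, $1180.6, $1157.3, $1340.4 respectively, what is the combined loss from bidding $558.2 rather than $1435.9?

The deviation costs you only when the competing bid falls strictly between $558.2 and $1435.9; elsewhere both bids give the same outcome.
$1252.9: truthful payoff $183, deviation payoff $0 → loss $183.
$936.9: truthful payoff $499, deviation payoff $0 → loss $499.
$1180.6: truthful payoff $255.3, deviation payoff $0 → loss $255.3.
$1157.3: truthful payoff $278.6, deviation payoff $0 → loss $278.6.
$1340.4: truthful payoff $95.5, deviation payoff $0 → loss $95.5.
Total loss = $183 + $499 + $255.3 + $278.6 + $95.5 = $1311.4.
In a second-price auction your bid sets only whether you win, not what you pay, so bidding your true value is weakly dominant.

$1311.4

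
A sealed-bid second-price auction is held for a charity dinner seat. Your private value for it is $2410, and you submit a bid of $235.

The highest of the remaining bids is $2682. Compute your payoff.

Your bid $235 is below the highest competing bid $2682, so you lose.
A losing bidder pays nothing and receives nothing: payoff = $0.

$0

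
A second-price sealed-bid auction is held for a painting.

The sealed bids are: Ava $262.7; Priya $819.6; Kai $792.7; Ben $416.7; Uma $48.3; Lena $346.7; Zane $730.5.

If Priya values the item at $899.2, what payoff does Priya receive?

$106.5

Highest bid: Priya at $819.6, so Priya wins.
Second-highest bid: Kai at $792.7 — that is the price the winner pays.
Priya's payoff = value − price = $899.2 − $792.7 = $106.5.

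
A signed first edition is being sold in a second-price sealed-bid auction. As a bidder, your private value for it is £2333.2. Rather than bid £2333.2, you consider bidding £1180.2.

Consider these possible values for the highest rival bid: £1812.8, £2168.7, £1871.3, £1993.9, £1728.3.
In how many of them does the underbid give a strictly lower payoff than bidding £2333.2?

The deviation hurts exactly when the highest competing bid lies strictly between £1180.2 and £2333.2 — underbidding then forfeits a profitable win.
£1812.8: inside the interval → strictly worse (loss £520.4).
£2168.7: inside the interval → strictly worse (loss £164.5).
£1871.3: inside the interval → strictly worse (loss £461.9).
£1993.9: inside the interval → strictly worse (loss £339.3).
£1728.3: inside the interval → strictly worse (loss £604.9).
Count: 5.

5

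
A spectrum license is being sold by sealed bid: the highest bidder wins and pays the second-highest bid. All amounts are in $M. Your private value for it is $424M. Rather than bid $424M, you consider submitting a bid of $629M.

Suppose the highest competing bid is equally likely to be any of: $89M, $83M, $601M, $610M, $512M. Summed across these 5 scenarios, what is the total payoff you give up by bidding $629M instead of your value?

$451M

The deviation costs you only when the competing bid falls strictly between $424M and $629M; elsewhere both bids give the same outcome.
$89M: outcomes coincide → loss $0M.
$83M: outcomes coincide → loss $0M.
$601M: truthful payoff $0M, deviation payoff −$177M → loss $177M.
$610M: truthful payoff $0M, deviation payoff −$186M → loss $186M.
$512M: truthful payoff $0M, deviation payoff −$88M → loss $88M.
Total loss = $177M + $186M + $88M = $451M.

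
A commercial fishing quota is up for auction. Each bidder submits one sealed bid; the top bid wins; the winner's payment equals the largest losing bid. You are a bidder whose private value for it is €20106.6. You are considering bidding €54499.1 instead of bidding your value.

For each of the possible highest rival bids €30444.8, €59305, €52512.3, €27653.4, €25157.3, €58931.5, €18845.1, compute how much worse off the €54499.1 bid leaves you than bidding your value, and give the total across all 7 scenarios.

The deviation costs you only when the competing bid falls strictly between €20106.6 and €54499.1; elsewhere both bids give the same outcome.
€30444.8: truthful payoff €0, deviation payoff −€10338.2 → loss €10338.2.
€59305: outcomes coincide → loss €0.
€52512.3: truthful payoff €0, deviation payoff −€32405.7 → loss €32405.7.
€27653.4: truthful payoff €0, deviation payoff −€7546.8 → loss €7546.8.
€25157.3: truthful payoff €0, deviation payoff −€5050.7 → loss €5050.7.
€58931.5: outcomes coincide → loss €0.
€18845.1: outcomes coincide → loss €0.
Total loss = €10338.2 + €32405.7 + €7546.8 + €5050.7 = €55341.4.

€55341.4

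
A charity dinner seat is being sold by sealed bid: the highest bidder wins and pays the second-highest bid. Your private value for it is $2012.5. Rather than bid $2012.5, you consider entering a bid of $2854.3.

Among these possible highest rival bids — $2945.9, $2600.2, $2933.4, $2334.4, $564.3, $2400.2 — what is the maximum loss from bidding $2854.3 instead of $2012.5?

$2945.9: same outcome either way → loss $0.
$2600.2: truthful gives $0, deviation gives −$587.7 → loss $587.7.
$2933.4: same outcome either way → loss $0.
$2334.4: truthful gives $0, deviation gives −$321.9 → loss $321.9.
$564.3: same outcome either way → loss $0.
$2400.2: truthful gives $0, deviation gives −$387.7 → loss $387.7.
Maximum loss: $587.7.

$587.7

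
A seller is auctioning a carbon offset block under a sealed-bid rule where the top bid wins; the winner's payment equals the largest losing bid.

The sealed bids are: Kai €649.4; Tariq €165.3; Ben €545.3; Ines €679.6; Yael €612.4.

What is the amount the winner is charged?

Highest bid: Ines at €679.6, so Ines wins.
Second-highest bid: Kai at €649.4 — that is the price the winner pays.

€649.4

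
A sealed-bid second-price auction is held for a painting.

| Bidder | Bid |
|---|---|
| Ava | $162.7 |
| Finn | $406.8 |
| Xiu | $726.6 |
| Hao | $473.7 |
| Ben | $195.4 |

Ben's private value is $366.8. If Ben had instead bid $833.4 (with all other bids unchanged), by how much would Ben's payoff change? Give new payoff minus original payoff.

The highest bid among the other bidders is $726.6; Ben's bid doesn't change that.
Original bid $195.4: Ben is not highest (top rival bid is $726.6); payoff $0.
Alternative bid $833.4: Ben is highest, pays the top rival bid $726.6; payoff $366.8 − $726.6 = −$359.8.
Change in payoff = −$359.8 − ($0) = −$359.8.

−$359.8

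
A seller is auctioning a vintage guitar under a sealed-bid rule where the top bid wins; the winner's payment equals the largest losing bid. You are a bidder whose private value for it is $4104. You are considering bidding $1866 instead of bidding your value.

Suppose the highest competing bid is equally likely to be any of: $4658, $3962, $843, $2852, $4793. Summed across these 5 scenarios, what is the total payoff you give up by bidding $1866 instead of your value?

$1394

The deviation costs you only when the competing bid falls strictly between $1866 and $4104; elsewhere both bids give the same outcome.
$4658: outcomes coincide → loss $0.
$3962: truthful payoff $142, deviation payoff $0 → loss $142.
$843: outcomes coincide → loss $0.
$2852: truthful payoff $1252, deviation payoff $0 → loss $1252.
$4793: outcomes coincide → loss $0.
Total loss = $142 + $1252 = $1394.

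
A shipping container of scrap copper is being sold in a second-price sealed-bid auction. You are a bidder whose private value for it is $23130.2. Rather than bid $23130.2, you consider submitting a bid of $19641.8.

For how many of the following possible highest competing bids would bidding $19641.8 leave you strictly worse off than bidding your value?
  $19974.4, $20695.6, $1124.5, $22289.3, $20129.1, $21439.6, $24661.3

The deviation hurts exactly when the highest competing bid lies strictly between $19641.8 and $23130.2 — underbidding then forfeits a profitable win.
$19974.4: inside the interval → strictly worse (loss $3155.8).
$20695.6: inside the interval → strictly worse (loss $2434.6).
$1124.5: below both → same outcome either way.
$22289.3: inside the interval → strictly worse (loss $840.9).
$20129.1: inside the interval → strictly worse (loss $3001.1).
$21439.6: inside the interval → strictly worse (loss $1690.6).
$24661.3: above both → same outcome either way.
Count: 5.

5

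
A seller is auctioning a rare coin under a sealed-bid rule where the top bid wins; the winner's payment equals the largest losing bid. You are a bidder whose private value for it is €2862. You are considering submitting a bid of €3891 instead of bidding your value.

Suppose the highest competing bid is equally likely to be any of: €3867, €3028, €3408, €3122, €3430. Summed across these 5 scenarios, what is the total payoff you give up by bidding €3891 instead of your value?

€2545

The deviation costs you only when the competing bid falls strictly between €2862 and €3891; elsewhere both bids give the same outcome.
€3867: truthful payoff €0, deviation payoff −€1005 → loss €1005.
€3028: truthful payoff €0, deviation payoff −€166 → loss €166.
€3408: truthful payoff €0, deviation payoff −€546 → loss €546.
€3122: truthful payoff €0, deviation payoff −€260 → loss €260.
€3430: truthful payoff €0, deviation payoff −€568 → loss €568.
Total loss = €1005 + €166 + €546 + €260 + €568 = €2545.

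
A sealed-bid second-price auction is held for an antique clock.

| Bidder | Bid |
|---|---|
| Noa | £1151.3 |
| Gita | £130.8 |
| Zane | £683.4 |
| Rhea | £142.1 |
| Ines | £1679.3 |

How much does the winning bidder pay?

Highest bid: Ines at £1679.3, so Ines wins.
Second-highest bid: Noa at £1151.3 — that is the price the winner pays.

£1151.3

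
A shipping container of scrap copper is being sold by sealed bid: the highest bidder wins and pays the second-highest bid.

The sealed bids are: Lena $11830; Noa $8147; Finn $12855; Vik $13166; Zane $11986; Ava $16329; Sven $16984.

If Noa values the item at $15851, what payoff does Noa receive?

$0

Highest bid: Sven at $16984, so Sven wins.
Second-highest bid: Ava at $16329 — that is the price the winner pays.
Noa did not win, so Noa pays nothing and receives nothing: payoff $0.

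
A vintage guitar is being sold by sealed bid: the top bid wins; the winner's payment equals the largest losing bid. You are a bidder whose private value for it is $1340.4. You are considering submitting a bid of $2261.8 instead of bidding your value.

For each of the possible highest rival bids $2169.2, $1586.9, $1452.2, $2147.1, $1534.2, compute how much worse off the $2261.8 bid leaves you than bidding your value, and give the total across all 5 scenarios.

The deviation costs you only when the competing bid falls strictly between $1340.4 and $2261.8; elsewhere both bids give the same outcome.
$2169.2: truthful payoff $0, deviation payoff −$828.8 → loss $828.8.
$1586.9: truthful payoff $0, deviation payoff −$246.5 → loss $246.5.
$1452.2: truthful payoff $0, deviation payoff −$111.8 → loss $111.8.
$2147.1: truthful payoff $0, deviation payoff −$806.7 → loss $806.7.
$1534.2: truthful payoff $0, deviation payoff −$193.8 → loss $193.8.
Total loss = $828.8 + $246.5 + $111.8 + $806.7 + $193.8 = $2187.6.
Because the price is fixed by the runner-up's bid, deviating from your value can only change a good outcome into a bad one — never the reverse.

$2187.6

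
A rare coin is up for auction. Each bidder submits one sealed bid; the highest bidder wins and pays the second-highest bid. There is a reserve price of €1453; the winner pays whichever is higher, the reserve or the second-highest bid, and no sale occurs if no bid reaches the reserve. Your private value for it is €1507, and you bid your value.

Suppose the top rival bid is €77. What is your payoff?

€54

Your bid €1507 is the highest and exceeds the reserve.
Price = max(second-highest bid, reserve) = max(€77, €1453) = €1453.
Payoff = €1507 − €1453 = €54.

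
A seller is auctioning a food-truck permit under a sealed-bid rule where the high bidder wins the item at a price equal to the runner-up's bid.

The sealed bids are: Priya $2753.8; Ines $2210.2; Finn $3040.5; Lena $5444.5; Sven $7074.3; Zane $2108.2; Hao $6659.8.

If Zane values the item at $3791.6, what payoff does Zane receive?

$0

Highest bid: Sven at $7074.3, so Sven wins.
Second-highest bid: Hao at $6659.8 — that is the price the winner pays.
Zane did not win, so Zane pays nothing and receives nothing: payoff $0.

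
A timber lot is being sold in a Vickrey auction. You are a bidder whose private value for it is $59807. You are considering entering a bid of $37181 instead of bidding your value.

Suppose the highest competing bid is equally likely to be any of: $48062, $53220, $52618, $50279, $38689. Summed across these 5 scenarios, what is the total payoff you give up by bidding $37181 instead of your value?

$56167

The deviation costs you only when the competing bid falls strictly between $37181 and $59807; elsewhere both bids give the same outcome.
$48062: truthful payoff $11745, deviation payoff $0 → loss $11745.
$53220: truthful payoff $6587, deviation payoff $0 → loss $6587.
$52618: truthful payoff $7189, deviation payoff $0 → loss $7189.
$50279: truthful payoff $9528, deviation payoff $0 → loss $9528.
$38689: truthful payoff $21118, deviation payoff $0 → loss $21118.
Total loss = $11745 + $6587 + $7189 + $9528 + $21118 = $56167.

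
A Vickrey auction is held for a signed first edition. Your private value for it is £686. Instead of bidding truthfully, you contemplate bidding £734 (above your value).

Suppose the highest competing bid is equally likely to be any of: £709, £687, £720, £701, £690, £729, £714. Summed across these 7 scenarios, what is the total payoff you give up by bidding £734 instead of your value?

£148

The deviation costs you only when the competing bid falls strictly between £686 and £734; elsewhere both bids give the same outcome.
£709: truthful payoff £0, deviation payoff −£23 → loss £23.
£687: truthful payoff £0, deviation payoff −£1 → loss £1.
£720: truthful payoff £0, deviation payoff −£34 → loss £34.
£701: truthful payoff £0, deviation payoff −£15 → loss £15.
£690: truthful payoff £0, deviation payoff −£4 → loss £4.
£729: truthful payoff £0, deviation payoff −£43 → loss £43.
£714: truthful payoff £0, deviation payoff −£28 → loss £28.
Total loss = £23 + £1 + £34 + £15 + £4 + £43 + £28 = £148.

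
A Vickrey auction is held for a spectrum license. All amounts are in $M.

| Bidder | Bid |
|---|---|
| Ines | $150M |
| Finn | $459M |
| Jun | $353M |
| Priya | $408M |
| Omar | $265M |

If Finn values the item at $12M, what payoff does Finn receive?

Highest bid: Finn at $459M, so Finn wins.
Second-highest bid: Priya at $408M — that is the price the winner pays.
Finn's payoff = value − price = $12M − $408M = −$396M.

−$396M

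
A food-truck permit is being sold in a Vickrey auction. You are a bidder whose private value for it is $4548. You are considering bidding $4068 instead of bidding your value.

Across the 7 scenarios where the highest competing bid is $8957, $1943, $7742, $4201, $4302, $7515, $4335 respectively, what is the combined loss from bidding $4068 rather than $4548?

$806

The deviation costs you only when the competing bid falls strictly between $4068 and $4548; elsewhere both bids give the same outcome.
$8957: outcomes coincide → loss $0.
$1943: outcomes coincide → loss $0.
$7742: outcomes coincide → loss $0.
$4201: truthful payoff $347, deviation payoff $0 → loss $347.
$4302: truthful payoff $246, deviation payoff $0 → loss $246.
$7515: outcomes coincide → loss $0.
$4335: truthful payoff $213, deviation payoff $0 → loss $213.
Total loss = $347 + $246 + $213 = $806.
Because the price is fixed by the runner-up's bid, deviating from your value can only change a good outcome into a bad one — never the reverse.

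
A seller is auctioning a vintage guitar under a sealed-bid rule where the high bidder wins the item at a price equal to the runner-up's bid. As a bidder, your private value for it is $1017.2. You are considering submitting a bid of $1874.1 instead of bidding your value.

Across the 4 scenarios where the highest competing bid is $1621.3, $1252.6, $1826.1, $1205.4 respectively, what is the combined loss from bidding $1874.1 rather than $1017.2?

The deviation costs you only when the competing bid falls strictly between $1017.2 and $1874.1; elsewhere both bids give the same outcome.
$1621.3: truthful payoff $0, deviation payoff −$604.1 → loss $604.1.
$1252.6: truthful payoff $0, deviation payoff −$235.4 → loss $235.4.
$1826.1: truthful payoff $0, deviation payoff −$808.9 → loss $808.9.
$1205.4: truthful payoff $0, deviation payoff −$188.2 → loss $188.2.
Total loss = $604.1 + $235.4 + $808.9 + $188.2 = $1836.6.

$1836.6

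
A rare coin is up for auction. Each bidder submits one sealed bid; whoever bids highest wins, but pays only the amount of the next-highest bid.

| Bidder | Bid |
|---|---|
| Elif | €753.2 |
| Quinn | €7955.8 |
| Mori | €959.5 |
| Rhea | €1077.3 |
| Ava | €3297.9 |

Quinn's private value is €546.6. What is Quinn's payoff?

−€2751.3

Highest bid: Quinn at €7955.8, so Quinn wins.
Second-highest bid: Ava at €3297.9 — that is the price the winner pays.
Quinn's payoff = value − price = €546.6 − €3297.9 = −€2751.3.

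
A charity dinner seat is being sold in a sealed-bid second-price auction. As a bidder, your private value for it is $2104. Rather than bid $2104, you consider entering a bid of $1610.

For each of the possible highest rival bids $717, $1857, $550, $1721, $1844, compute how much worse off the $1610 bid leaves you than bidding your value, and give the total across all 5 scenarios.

$890

The deviation costs you only when the competing bid falls strictly between $1610 and $2104; elsewhere both bids give the same outcome.
$717: outcomes coincide → loss $0.
$1857: truthful payoff $247, deviation payoff $0 → loss $247.
$550: outcomes coincide → loss $0.
$1721: truthful payoff $383, deviation payoff $0 → loss $383.
$1844: truthful payoff $260, deviation payoff $0 → loss $260.
Total loss = $247 + $383 + $260 = $890.
Truthful bidding weakly dominates here: raising your bid can only win items priced above your value, and lowering it can only forfeit items priced below.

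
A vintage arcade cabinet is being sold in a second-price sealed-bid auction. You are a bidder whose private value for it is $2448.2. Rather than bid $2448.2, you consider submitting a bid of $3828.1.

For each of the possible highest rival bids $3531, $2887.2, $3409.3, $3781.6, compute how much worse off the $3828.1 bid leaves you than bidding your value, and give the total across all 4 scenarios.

$3816.3

The deviation costs you only when the competing bid falls strictly between $2448.2 and $3828.1; elsewhere both bids give the same outcome.
$3531: truthful payoff $0, deviation payoff −$1082.8 → loss $1082.8.
$2887.2: truthful payoff $0, deviation payoff −$439 → loss $439.
$3409.3: truthful payoff $0, deviation payoff −$961.1 → loss $961.1.
$3781.6: truthful payoff $0, deviation payoff −$1333.4 → loss $1333.4.
Total loss = $1082.8 + $439 + $961.1 + $1333.4 = $3816.3.
Truthful bidding weakly dominates here: raising your bid can only win items priced above your value, and lowering it can only forfeit items priced below.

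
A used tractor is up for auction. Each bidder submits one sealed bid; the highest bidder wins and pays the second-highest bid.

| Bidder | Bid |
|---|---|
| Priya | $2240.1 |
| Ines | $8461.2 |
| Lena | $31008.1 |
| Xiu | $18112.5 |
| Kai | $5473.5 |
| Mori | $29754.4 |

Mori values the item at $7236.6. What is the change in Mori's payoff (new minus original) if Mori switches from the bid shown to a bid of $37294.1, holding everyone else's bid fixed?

The highest bid among the other bidders is $31008.1; Mori's bid doesn't change that.
Original bid $29754.4: Mori is not highest (top rival bid is $31008.1); payoff $0.
Alternative bid $37294.1: Mori is highest, pays the top rival bid $31008.1; payoff $7236.6 − $31008.1 = −$23771.5.
Change in payoff = −$23771.5 − ($0) = −$23771.5.

−$23771.5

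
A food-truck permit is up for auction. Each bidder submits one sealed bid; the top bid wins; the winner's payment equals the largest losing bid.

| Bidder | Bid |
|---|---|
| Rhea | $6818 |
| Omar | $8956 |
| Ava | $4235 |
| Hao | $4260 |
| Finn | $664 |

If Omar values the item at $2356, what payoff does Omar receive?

Highest bid: Omar at $8956, so Omar wins.
Second-highest bid: Rhea at $6818 — that is the price the winner pays.
Omar's payoff = value − price = $2356 − $6818 = −$4462.

−$4462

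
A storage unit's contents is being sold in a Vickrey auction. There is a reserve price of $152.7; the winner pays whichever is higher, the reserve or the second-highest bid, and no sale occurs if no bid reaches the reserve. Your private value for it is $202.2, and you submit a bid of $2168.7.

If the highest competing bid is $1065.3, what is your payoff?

Your bid $2168.7 is the highest and exceeds the reserve.
Price = max(second-highest bid, reserve) = max($1065.3, $152.7) = $1065.3.
Payoff = $202.2 − $1065.3 = −$863.1.

−$863.1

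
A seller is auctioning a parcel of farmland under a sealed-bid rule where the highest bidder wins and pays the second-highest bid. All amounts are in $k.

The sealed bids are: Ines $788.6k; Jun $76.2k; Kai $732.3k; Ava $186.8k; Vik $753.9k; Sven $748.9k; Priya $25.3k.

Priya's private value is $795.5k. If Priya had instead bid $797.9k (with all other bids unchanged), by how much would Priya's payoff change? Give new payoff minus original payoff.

$6.9k

The highest bid among the other bidders is $788.6k; Priya's bid doesn't change that.
Original bid $25.3k: Priya is not highest (top rival bid is $788.6k); payoff $0k.
Alternative bid $797.9k: Priya is highest, pays the top rival bid $788.6k; payoff $795.5k − $788.6k = $6.9k.
Change in payoff = $6.9k − ($0k) = $6.9k.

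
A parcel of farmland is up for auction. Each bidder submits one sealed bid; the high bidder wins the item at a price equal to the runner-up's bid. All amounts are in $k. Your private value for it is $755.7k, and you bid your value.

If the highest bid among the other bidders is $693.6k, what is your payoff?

$62.1k

Your bid $755.7k exceeds the highest competing bid $693.6k, so you win.
In a second-price auction the winner pays the second-highest bid, $693.6k.
Payoff = value − price = $755.7k − $693.6k = $62.1k.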